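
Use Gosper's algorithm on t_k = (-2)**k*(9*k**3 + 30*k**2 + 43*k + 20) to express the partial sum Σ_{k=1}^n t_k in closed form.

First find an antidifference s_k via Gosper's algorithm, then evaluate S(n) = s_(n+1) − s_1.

S(n) = 6*(-2)**n*n**3 + 26*(-2)**n*n**2 + 40*(-2)**n*n + 20*(-2)**n - 20

Step 1: r(k) = 2*(-9*k**3 - 57*k**2 - 130*k - 102)/(9*k**3 + 30*k**2 + 43*k + 20).
So A=-2 and B=1, with C=k**3 + 10*k**2/3 + 43*k/9 + 20/9.
Solve (-2)·f(k+1) − (1)·f(k) = k**3 + 10*k**2/3 + 43*k/9 + 20/9.
deg f ≤ 3 (via 0,0,3).
A polynomial solution: f(k) = -k*(3*k**2 + 4*k + 3)/9.
Certificate R = B(k−1)f/C = -k*(3*k**2 + 4*k + 3)/(9*k**3 + 30*k**2 + 43*k + 20) gives s_k = (-2)**k*k*(-3*k**2 - 4*k - 3).
Check: Δs_k = (-2)**k*(9*k**3 + 30*k**2 + 43*k + 20). ✓
Telescope: S(n) = s_(n+1) − s_(1) = 2*(-2)**n*(3*n**3 + 13*n**2 + 20*n + 10) − (20) = 6*(-2)**n*n**3 + 26*(-2)**n*n**2 + 40*(-2)**n*n + 20*(-2)**n - 20.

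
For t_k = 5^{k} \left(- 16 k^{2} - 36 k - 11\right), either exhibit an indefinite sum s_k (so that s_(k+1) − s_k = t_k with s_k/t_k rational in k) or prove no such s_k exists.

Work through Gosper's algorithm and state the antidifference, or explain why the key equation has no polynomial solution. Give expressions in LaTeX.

Ratio r(k) = 5*(16*k**2 + 68*k + 63)/(16*k**2 + 36*k + 11).
So A=5 and B=1, with C=k**2 + 9*k/4 + 11/16.
Key eq: (5)·f(k+1) = (1)·f(k) + (k**2 + 9*k/4 + 11/16).
deg f ≤ 2 (via 0,0,2).
Match coefficients ⇒ f(k) = (4*k**2 - k - 1)/16.
R(k) = B(k−1)·f(k)/C(k) = (4*k**2 - k - 1)/(16*k**2 + 36*k + 11); s_k = R·t_k = 5**k*(-4*k**2 + k + 1).
Check: Δs_k = 5**k*(-16*k**2 - 36*k - 11). ✓

s_k = 5^{k} \left(- 4 k^{2} + k + 1\right)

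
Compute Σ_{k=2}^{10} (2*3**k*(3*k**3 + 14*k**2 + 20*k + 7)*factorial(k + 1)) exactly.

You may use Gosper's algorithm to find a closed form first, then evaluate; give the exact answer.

r(k) = 3*(3*k**4 + 29*k**3 + 103*k**2 + 158*k + 88)/(3*k**3 + 14*k**2 + 20*k + 7) after simplifying.
Normal form (A,B,C) = (3*k + 6, 1, k**3 + 14*k**2/3 + 20*k/3 + 7/3).
Solve (3*k + 6)·f(k+1) − (1)·f(k) = k**3 + 14*k**2/3 + 20*k/3 + 7/3.
Bound: deg f ≤ 2.
Solving with deg f ≤ 2: f(k) = (k**2 + k - 1)/3.
Then R = B(k−1)f/C = (k**2 + k - 1)/(3*k**3 + 14*k**2 + 20*k + 7), so s_k = R(k)·t_k = 2*3**k*(k**2 + k - 1)*factorial(k + 1).
Verify: 2*3**k*(3*k**3 + 14*k**2 + 20*k + 7)*factorial(k + 1) matches t_k.
Σ_(k=2)^(10) t_k = s_(11) − s_(2) = 22231668466022400 − (540) = 22231668466021860.

Σ = 22231668466021860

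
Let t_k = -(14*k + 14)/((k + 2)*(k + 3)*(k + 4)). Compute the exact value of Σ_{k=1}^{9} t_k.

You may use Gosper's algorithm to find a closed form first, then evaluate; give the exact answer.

t_(k+1)/t_k = (k + 2)**2/((k + 1)*(k + 5)).
Normal form (A,B,C) = (k + 2, k + 5, k + 1).
Need (k + 2)·f(k+1) − (k + 4)·f(k) = k + 1.
deg f ≤ 2 (via 1,1,1).
Solve for f: f(k) = k*(k + 1)/4 (degree 2 ≤ 2).
R(k) = B(k−1)·f(k)/C(k) = k*(k + 4)/4; s_k = R·t_k = -7*k*(k + 1)/(2*(k + 2)*(k + 3)).
Verify: 14*(-k - 1)/(k**3 + 9*k**2 + 26*k + 24) matches t_k.
Sum = s_(10) − s_(1); s_(10) = -385/156, s_(1) = -7/12 ⇒ -49/26.

Σ = -49/26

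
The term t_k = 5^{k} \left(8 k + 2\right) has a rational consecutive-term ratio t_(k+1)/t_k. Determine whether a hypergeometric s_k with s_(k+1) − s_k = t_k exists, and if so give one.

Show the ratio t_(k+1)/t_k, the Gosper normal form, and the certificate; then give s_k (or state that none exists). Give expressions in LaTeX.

The ratio is 5*(4*k + 5)/(4*k + 1).
Take A(k)=5, B(k)=1, C(k)=k + 1/4.
Solve (5)·f(k+1) − (1)·f(k) = k + 1/4.
From deg A=0, deg B=0, deg C=1: d=1.
Coefficient equations give f(k) = (k - 1)/4.
Get s_k = R·t_k = 2*5**k*(k - 1) with R(k) = B(k−1)f(k)/C(k) = (k - 1)/(4*k + 1).
Verify: 5**k*(8*k + 2) matches t_k.

s_k = 2 \cdot 5^{k} \left(k - 1\right)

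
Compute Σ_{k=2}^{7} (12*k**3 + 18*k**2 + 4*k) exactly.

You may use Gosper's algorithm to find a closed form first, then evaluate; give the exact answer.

Σ = 12006

Compute t_(k+1)/t_k: get (6*k**3 + 27*k**2 + 38*k + 17)/(k*(6*k**2 + 9*k + 2)).
A = 1, B = 1, C = k**3 + 3*k**2/2 + k/3.
Need (1)·f(k+1) − (1)·f(k) = k**3 + 3*k**2/2 + k/3.
deg f ≤ 4 (via 0,0,3).
Match coefficients ⇒ f(k) = k*(k - 1)*(3*k**2 + 3*k - 1)/12.
Certificate R = B(k−1)f/C = (k - 1)*(3*k**2 + 3*k - 1)/(2*(6*k**2 + 9*k + 2)) gives s_k = k*(3*k**3 - 4*k + 1).
s_(k+1) − s_k = 2*k*(6*k**2 + 9*k + 2) = t_k.
Σ_(k=2)^(7) t_k = s_(8) − s_(2) = 12040 − (34) = 12006.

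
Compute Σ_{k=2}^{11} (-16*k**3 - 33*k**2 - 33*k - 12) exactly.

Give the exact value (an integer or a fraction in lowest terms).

Σ = -88610

Step 1: r(k) = (16*k**3 + 81*k**2 + 147*k + 94)/(16*k**3 + 33*k**2 + 33*k + 12).
So A=1 and B=1, with C=k**3 + 33*k**2/16 + 33*k/16 + 3/4.
Key eq: (1)·f(k+1) = (1)·f(k) + (k**3 + 33*k**2/16 + 33*k/16 + 3/4).
Bound: deg f ≤ 4.
Solving with deg f ≤ 4: f(k) = k*(4*k**3 + 3*k**2 + 4*k + 1)/16.
Certificate R = B(k−1)f/C = k*(4*k**3 + 3*k**2 + 4*k + 1)/(16*k**3 + 33*k**2 + 33*k + 12) gives s_k = k*(-4*k**3 - 3*k**2 - 4*k - 1).
s_(k+1) − s_k = -16*k**3 - 33*k**2 - 33*k - 12 = t_k.
Sum = s_(12) − s_(2); s_(12) = -88716, s_(2) = -106 ⇒ -88610.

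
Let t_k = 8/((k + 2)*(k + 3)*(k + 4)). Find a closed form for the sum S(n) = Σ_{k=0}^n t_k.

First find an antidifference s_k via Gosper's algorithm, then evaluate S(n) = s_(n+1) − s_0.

S(n) = 2*(n**2 + 7*n + 6)/(3*(n**2 + 7*n + 12))

Step 1: r(k) = (k + 2)/(k + 5).
So A=k + 2 and B=k + 5, with C=1.
Key eq: (k + 2)·f(k+1) = (k + 4)·f(k) + (1).
From deg A=1, deg B=1, deg C=0: d=2.
A polynomial solution: f(k) = k*(k + 5)/12.
Get s_k = R·t_k = 2*k*(k + 5)/(3*(k + 2)*(k + 3)) with R(k) = B(k−1)f(k)/C(k) = k*(k + 4)*(k + 5)/12.
Verify: 8/(k**3 + 9*k**2 + 26*k + 24) matches t_k.
Σ_(k=0)^n t_k = s_(n+1) − s_(0) = (2*(n**2 + 7*n + 6)/(3*(n**2 + 7*n + 12))) − (0), i.e. 2*(n**2 + 7*n + 6)/(3*(n**2 + 7*n + 12)).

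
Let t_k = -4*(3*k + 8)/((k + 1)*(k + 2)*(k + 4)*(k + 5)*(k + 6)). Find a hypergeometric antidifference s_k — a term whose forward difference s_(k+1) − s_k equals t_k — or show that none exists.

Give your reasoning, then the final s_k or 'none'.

Ratio r(k) = (k + 1)*(k + 4)*(3*k + 11)/((k + 3)*(k + 7)*(3*k + 8)).
A = k + 1, B = k + 7, C = k**2 + 17*k/3 + 8.
Set up (k + 1)·f(k+1) − (k + 6)·f(k) − (k**2 + 17*k/3 + 8) = 0.
Degrees (1,1,2) ⇒ d ≤ 5.
Solve for f: f(k) = k*(k + 2)*(k + 3)*(k**2 + 10*k + 29)/60 (degree 5 ≤ 5).
So s_k = (B(k−1)f/C)·t_k = (k*(k + 2)*(k + 6)*(k**2 + 10*k + 29)/(20*(3*k + 8)))·t_k = k*(-k**2 - 10*k - 29)/(5*(k**3 + 10*k**2 + 29*k + 20)).
Δs = 4*(-3*k - 8)/(k**5 + 18*k**4 + 121*k**3 + 372*k**2 + 508*k + 240), as required.

s_k = k*(-k**2 - 10*k - 29)/(5*(k**3 + 10*k**2 + 29*k + 20))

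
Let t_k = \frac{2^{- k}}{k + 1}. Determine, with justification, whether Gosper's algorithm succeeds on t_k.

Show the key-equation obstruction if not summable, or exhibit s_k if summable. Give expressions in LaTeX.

No. Not Gosper-summable.

The ratio is (k + 1)/(2*(k + 2)).
So A=k/2 + 1/2 and B=k + 2, with C=1.
Set up (k/2 + 1/2)·f(k+1) − (k + 1)·f(k) − (1) = 0.
d = -1 from the (1,1,0) case.
deg f ≤ -1 is impossible — no certificate.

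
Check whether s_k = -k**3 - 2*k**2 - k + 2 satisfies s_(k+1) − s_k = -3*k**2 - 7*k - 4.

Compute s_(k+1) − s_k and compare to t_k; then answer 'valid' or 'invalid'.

valid; difference matches t_k

s_(k+1) = -k - (k + 1)**3 - 2*(k + 1)**2 + 1
s_(k+1) − s_k = -3*k**2 - 7*k - 4
(s_(k+1) − s_k) − t_k = 0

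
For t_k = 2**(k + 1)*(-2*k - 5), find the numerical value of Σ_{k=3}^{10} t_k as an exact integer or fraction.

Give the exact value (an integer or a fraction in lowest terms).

Σ = -94096

r(k) = 2*(2*k + 7)/(2*k + 5) after simplifying.
So A=2 and B=1, with C=k + 5/2.
Need (2)·f(k+1) − (1)·f(k) = k + 5/2.
From deg A=0, deg B=0, deg C=1: d=1.
A polynomial solution: f(k) = (2*k + 1)/2.
Get s_k = R·t_k = 2**(k + 1)*(-2*k - 1) with R(k) = B(k−1)f(k)/C(k) = (2*k + 1)/(2*k + 5).
Δs = 2**(k + 1)*(-2*k - 5), as required.
Σ_(k=3)^(10) t_k = s_(11) − s_(3) = -94208 − (-112) = -94096.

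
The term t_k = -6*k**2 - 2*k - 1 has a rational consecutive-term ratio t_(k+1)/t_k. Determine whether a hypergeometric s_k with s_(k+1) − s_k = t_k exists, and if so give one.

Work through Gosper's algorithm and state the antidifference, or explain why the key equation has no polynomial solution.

r(k) = (6*k**2 + 14*k + 9)/(6*k**2 + 2*k + 1) after simplifying.
A = 1, B = 1, C = k**2 + k/3 + 1/6.
Key eq: (1)·f(k+1) = (1)·f(k) + (k**2 + k/3 + 1/6).
deg f ≤ 3 (via 0,0,2).
Match coefficients ⇒ f(k) = k*(2*k**2 - 2*k + 1)/6.
So s_k = (B(k−1)f/C)·t_k = (k*(2*k**2 - 2*k + 1)/(6*k**2 + 2*k + 1))·t_k = k*(-2*k**2 + 2*k - 1).
s_(k+1) − s_k = -6*k**2 - 2*k - 1 = t_k.

s_k = k*(-2*k**2 + 2*k - 1)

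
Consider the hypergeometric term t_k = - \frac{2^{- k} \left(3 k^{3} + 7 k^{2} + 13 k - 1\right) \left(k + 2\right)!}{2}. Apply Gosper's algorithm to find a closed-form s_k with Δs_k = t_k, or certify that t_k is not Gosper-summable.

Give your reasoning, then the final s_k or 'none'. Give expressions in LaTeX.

s_k = 2^{- k} \left(- 3 k^{2} + 2 k + 4\right) \left(k + 2\right)!

t_(k+1)/t_k = (3*k**4 + 25*k**3 + 84*k**2 + 130*k + 66)/(2*(3*k**3 + 7*k**2 + 13*k - 1)).
Take A(k)=k/2 + 3/2, B(k)=1, C(k)=k**3 + 7*k**2/3 + 13*k/3 - 1/3.
Need (k/2 + 3/2)·f(k+1) − (1)·f(k) = k**3 + 7*k**2/3 + 13*k/3 - 1/3.
Bound: deg f ≤ 2.
Match coefficients ⇒ f(k) = 2*(3*k**2 - 2*k - 4)/3.
Then R = B(k−1)f/C = 2*(3*k**2 - 2*k - 4)/(3*k**3 + 7*k**2 + 13*k - 1), so s_k = R(k)·t_k = (-3*k**2 + 2*k + 4)*factorial(k + 2)/2**k.
Check: Δs_k = -(3*k**3 + 7*k**2 + 13*k - 1)*factorial(k + 2)/(2*2**k). ✓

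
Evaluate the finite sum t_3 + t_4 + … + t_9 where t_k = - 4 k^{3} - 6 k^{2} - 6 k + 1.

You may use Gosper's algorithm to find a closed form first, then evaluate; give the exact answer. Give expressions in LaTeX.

Σ = -9989

Ratio r(k) = (4*k**3 + 18*k**2 + 30*k + 15)/(4*k**3 + 6*k**2 + 6*k - 1).
So A=1 and B=1, with C=k**3 + 3*k**2/2 + 3*k/2 - 1/4.
Key eq: (1)·f(k+1) = (1)·f(k) + (k**3 + 3*k**2/2 + 3*k/2 - 1/4).
From deg A=0, deg B=0, deg C=3: d=4.
Match coefficients ⇒ f(k) = k*(k**3 + k - 3)/4.
Then R = B(k−1)f/C = k*(k**3 + k - 3)/(4*k**3 + 6*k**2 + 6*k - 1), so s_k = R(k)·t_k = k*(-k**3 - k + 3).
Verify: -4*k**3 - 6*k**2 - 6*k + 1 matches t_k.
Sum = s_(10) − s_(3); s_(10) = -10070, s_(3) = -81 ⇒ -9989.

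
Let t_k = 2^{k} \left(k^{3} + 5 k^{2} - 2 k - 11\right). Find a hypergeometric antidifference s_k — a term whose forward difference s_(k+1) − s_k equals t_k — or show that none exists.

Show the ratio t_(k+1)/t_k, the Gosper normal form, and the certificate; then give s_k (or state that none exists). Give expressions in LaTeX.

s_k = 2^{k} \left(k^{3} - k^{2} - 4 k - 3\right)

Compute t_(k+1)/t_k: get 2*(k**3 + 8*k**2 + 11*k - 7)/(k**3 + 5*k**2 - 2*k - 11).
Factor: A=2; B=1; C=k**3 + 5*k**2 - 2*k - 11.
Set up (2)·f(k+1) − (1)·f(k) − (k**3 + 5*k**2 - 2*k - 11) = 0.
From deg A=0, deg B=0, deg C=3: d=3.
Solving with deg f ≤ 3: f(k) = k**3 - k**2 - 4*k - 3.
Then R = B(k−1)f/C = (k**3 - k**2 - 4*k - 3)/(k**3 + 5*k**2 - 2*k - 11), so s_k = R(k)·t_k = 2**k*(k**3 - k**2 - 4*k - 3).
Verify: 2**k*(k**3 + 5*k**2 - 2*k - 11) matches t_k.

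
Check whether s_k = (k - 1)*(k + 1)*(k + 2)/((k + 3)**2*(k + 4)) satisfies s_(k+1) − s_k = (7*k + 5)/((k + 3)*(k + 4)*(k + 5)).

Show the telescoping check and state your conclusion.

Invalid: residual (k**3 - 2*k**2 - 27*k - 20)/(k**5 + 19*k**4 + 143*k**3 + 533*k**2 + 984*k + 720) ≠ 0.

s_(k+1) = k*(k + 2)*(k + 3)/((k + 4)**2*(k + 5))
s_(k+1) − s_k = (k + 2)*(k*(k + 3)**3 - (k - 1)*(k + 1)*(k + 4)*(k + 5))/((k + 3)**2*(k + 4)**2*(k + 5))
(s_(k+1) − s_k) − t_k = (k**3 - 2*k**2 - 27*k - 20)/(k**5 + 19*k**4 + 143*k**3 + 533*k**2 + 984*k + 720)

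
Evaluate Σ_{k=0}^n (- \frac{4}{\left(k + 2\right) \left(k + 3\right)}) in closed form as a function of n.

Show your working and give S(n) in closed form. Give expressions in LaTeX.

Step 1: r(k) = (k + 2)/(k + 4).
Normal form (A,B,C) = (k + 2, k + 4, 1).
Need (k + 2)·f(k+1) − (k + 3)·f(k) = 1.
d = 1 from the (1,1,0) case.
Solve for f: f(k) = k/2 (degree 1 ≤ 1).
Then R = B(k−1)f/C = k*(k + 3)/2, so s_k = R(k)·t_k = -2*k/(k + 2).
Verify: -4/(k**2 + 5*k + 6) matches t_k.
s_(n+1) = 2*(-n - 1)/(n + 3) and s_(0) = 0, so S(n) = 2*(-n - 1)/(n + 3).

S(n) = \frac{2 \left(- n - 1\right)}{n + 3}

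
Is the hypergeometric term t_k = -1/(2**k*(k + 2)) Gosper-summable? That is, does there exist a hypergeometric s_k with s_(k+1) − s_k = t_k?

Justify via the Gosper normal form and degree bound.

Ratio r(k) = (k + 2)/(2*(k + 3)).
Take A(k)=k/2 + 1, B(k)=k + 3, C(k)=1.
Set up (k/2 + 1)·f(k+1) − (k + 2)·f(k) − (1) = 0.
Bound: deg f ≤ -1.
Bound -1 < 0, so the key equation has no polynomial solution.

No — t_k has no hypergeometric antidifference.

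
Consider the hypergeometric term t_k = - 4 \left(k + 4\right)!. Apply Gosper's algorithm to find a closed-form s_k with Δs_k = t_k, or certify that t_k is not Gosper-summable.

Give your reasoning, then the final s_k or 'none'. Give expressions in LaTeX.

Compute t_(k+1)/t_k: get k + 5.
Factor: A=k + 5; B=1; C=1.
Key eq: (k + 5)·f(k+1) = (1)·f(k) + (1).
Degrees (1,0,0) ⇒ d ≤ -1.
Negative degree bound (-1): no f exists, t_k not Gosper-summable.

none (Gosper's algorithm certifies no s_k)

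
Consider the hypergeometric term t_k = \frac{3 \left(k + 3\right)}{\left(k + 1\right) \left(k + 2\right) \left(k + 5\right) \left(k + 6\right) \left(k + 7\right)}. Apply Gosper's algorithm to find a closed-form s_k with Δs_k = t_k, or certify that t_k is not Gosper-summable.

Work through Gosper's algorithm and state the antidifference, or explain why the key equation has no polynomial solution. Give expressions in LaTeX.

Compute t_(k+1)/t_k: get (k + 1)*(k + 4)*(k + 5)/((k + 3)**2*(k + 8)).
So A=k + 1 and B=k + 8, with C=k**3 + 10*k**2 + 33*k + 36.
Solve (k + 1)·f(k+1) − (k + 7)·f(k) = k**3 + 10*k**2 + 33*k + 36.
deg f ≤ 6 (via 1,1,3).
A polynomial solution: f(k) = k*(k + 2)*(k + 3)*(k + 4)*(k**2 + 12*k + 41)/90.
Certificate R = B(k−1)f/C = k*(k + 2)*(k + 7)*(k**2 + 12*k + 41)/(90*(k + 3)) gives s_k = k*(k**2 + 12*k + 41)/(30*(k**3 + 12*k**2 + 41*k + 30)).
s_(k+1) − s_k = 3*(k + 3)/(k**5 + 21*k**4 + 163*k**3 + 567*k**2 + 844*k + 420) = t_k.

s_k = \frac{k \left(k^{2} + 12 k + 41\right)}{30 \left(k^{3} + 12 k^{2} + 41 k + 30\right)}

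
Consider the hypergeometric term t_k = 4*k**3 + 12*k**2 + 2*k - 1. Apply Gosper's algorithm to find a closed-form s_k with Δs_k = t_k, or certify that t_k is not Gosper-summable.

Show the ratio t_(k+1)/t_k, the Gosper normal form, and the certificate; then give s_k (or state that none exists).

t_(k+1)/t_k = (4*k**3 + 24*k**2 + 38*k + 17)/(4*k**3 + 12*k**2 + 2*k - 1).
So A=1 and B=1, with C=k**3 + 3*k**2 + k/2 - 1/4.
Set up (1)·f(k+1) − (1)·f(k) − (k**3 + 3*k**2 + k/2 - 1/4) = 0.
Degrees (0,0,3) ⇒ d ≤ 4.
Match coefficients ⇒ f(k) = k**2*(k**2 + 2*k - 4)/4.
So s_k = (B(k−1)f/C)·t_k = (k**2*(k**2 + 2*k - 4)/(4*k**3 + 12*k**2 + 2*k - 1))·t_k = k**2*(k**2 + 2*k - 4).
Δs = 4*k**3 + 12*k**2 + 2*k - 1, as required.

s_k = k**2*(k**2 + 2*k - 4)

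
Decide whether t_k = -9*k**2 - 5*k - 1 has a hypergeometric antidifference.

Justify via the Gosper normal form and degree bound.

The ratio is (9*k**2 + 23*k + 15)/(9*k**2 + 5*k + 1).
A = 1, B = 1, C = k**2 + 5*k/9 + 1/9.
Solve (1)·f(k+1) − (1)·f(k) = k**2 + 5*k/9 + 1/9.
d = 3 from the (0,0,2) case.
Match coefficients ⇒ f(k) = k**2*(3*k - 2)/9.
R(k) = B(k−1)·f(k)/C(k) = k**2*(3*k - 2)/(9*k**2 + 5*k + 1); s_k = R·t_k = k**2*(2 - 3*k).
Δs = -9*k**2 - 5*k - 1, as required.

Yes. s_k = k**2*(2 - 3*k).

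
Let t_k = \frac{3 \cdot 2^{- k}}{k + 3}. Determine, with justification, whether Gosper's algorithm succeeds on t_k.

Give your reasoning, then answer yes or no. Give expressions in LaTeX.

No — negative degree bound, so no certificate f.

r(k) = (k + 3)/(2*(k + 4)) after simplifying.
Factor: A=k/2 + 3/2; B=k + 4; C=1.
Key eq: (k/2 + 3/2)·f(k+1) = (k + 3)·f(k) + (1).
d = -1 from the (1,1,0) case.
deg f ≤ -1 is impossible — no certificate.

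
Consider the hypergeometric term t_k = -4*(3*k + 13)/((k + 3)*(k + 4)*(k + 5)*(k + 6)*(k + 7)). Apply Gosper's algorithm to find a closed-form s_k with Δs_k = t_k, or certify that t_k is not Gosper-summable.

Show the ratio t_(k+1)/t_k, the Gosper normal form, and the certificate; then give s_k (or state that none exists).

s_k = 2*k*(-k**2 - 14*k - 63)/(45*(k**3 + 14*k**2 + 63*k + 90))

t_(k+1)/t_k = (k + 3)*(3*k + 16)/((k + 8)*(3*k + 13)).
A = k + 3, B = k + 8, C = k + 13/3.
Solve (k + 3)·f(k+1) − (k + 7)·f(k) = k + 13/3.
From deg A=1, deg B=1, deg C=1: d=4.
Match coefficients ⇒ f(k) = k*(k + 4)*(k**2 + 14*k + 63)/270.
Then R = B(k−1)f/C = k*(k + 4)*(k + 7)*(k**2 + 14*k + 63)/(90*(3*k + 13)), so s_k = R(k)·t_k = 2*k*(-k**2 - 14*k - 63)/(45*(k**3 + 14*k**2 + 63*k + 90)).
s_(k+1) − s_k = 4*(-3*k - 13)/(k**5 + 25*k**4 + 245*k**3 + 1175*k**2 + 2754*k + 2520) = t_k.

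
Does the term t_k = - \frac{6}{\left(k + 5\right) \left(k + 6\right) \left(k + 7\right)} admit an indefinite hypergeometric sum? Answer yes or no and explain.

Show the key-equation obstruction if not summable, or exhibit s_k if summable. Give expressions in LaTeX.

Compute t_(k+1)/t_k: get (k + 5)/(k + 8).
Gosper form: A/B · C(k+1)/C(k) with A=k + 5, B=k + 8, C=1.
Key eq: (k + 5)·f(k+1) = (k + 7)·f(k) + (1).
Degrees (1,1,0) ⇒ d ≤ 2.
A polynomial solution: f(k) = k*(k + 11)/60.
Get s_k = R·t_k = k*(-k - 11)/(10*(k + 5)*(k + 6)) with R(k) = B(k−1)f(k)/C(k) = k*(k + 7)*(k + 11)/60.
s_(k+1) − s_k = -6/(k**3 + 18*k**2 + 107*k + 210) = t_k.

Yes. s_k = \frac{k \left(- k - 11\right)}{10 \left(k + 5\right) \left(k + 6\right)}.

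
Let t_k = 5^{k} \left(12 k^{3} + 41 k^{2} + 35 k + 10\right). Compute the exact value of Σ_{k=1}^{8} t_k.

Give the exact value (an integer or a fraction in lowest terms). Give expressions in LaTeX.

Σ = 4113281240

The ratio is 5*(12*k**3 + 77*k**2 + 153*k + 98)/(12*k**3 + 41*k**2 + 35*k + 10).
So A=5 and B=1, with C=k**3 + 41*k**2/12 + 35*k/12 + 5/6.
f must satisfy (5)·f(k+1) − (1)·f(k) = k**3 + 41*k**2/12 + 35*k/12 + 5/6.
From deg A=0, deg B=0, deg C=3: d=3.
A polynomial solution: f(k) = k**2*(3*k - 1)/12.
R(k) = B(k−1)·f(k)/C(k) = k**2*(3*k - 1)/(12*k**3 + 41*k**2 + 35*k + 10); s_k = R·t_k = 5**k*k**2*(3*k - 1).
s_(k+1) − s_k = 5**k*(12*k**3 + 41*k**2 + 35*k + 10) = t_k.
Evaluate s at k=9 and k=1: 4113281250 and 10; difference 4113281240.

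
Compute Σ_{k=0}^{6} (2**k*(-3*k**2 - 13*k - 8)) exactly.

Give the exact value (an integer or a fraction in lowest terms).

Step 1: r(k) = 2*(3*k**2 + 19*k + 24)/(3*k**2 + 13*k + 8).
Factor: A=2; B=1; C=k**2 + 13*k/3 + 8/3.
Need (2)·f(k+1) − (1)·f(k) = k**2 + 13*k/3 + 8/3.
deg f ≤ 2 (via 0,0,2).
Coefficient equations give f(k) = k*(3*k + 1)/3.
Get s_k = R·t_k = 2**k*k*(-3*k - 1) with R(k) = B(k−1)f(k)/C(k) = k*(3*k + 1)/(3*k**2 + 13*k + 8).
s_(k+1) − s_k = 2**k*(-3*k**2 - 13*k - 8) = t_k.
Telescoping: Σ = s_(7) − s_(0) = -19712 − (0) = -19712.

Σ = -19712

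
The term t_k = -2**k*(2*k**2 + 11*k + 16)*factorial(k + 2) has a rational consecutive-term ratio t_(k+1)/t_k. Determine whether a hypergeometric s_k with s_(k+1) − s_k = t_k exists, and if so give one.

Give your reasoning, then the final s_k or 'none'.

s_k = -2**k*(k + 2)*factorial(k + 2)

t_(k+1)/t_k = 2*(2*k**3 + 21*k**2 + 74*k + 87)/(2*k**2 + 11*k + 16).
A = 2*k + 6, B = 1, C = k**2 + 11*k/2 + 8.
Set up (2*k + 6)·f(k+1) − (1)·f(k) − (k**2 + 11*k/2 + 8) = 0.
Degrees (1,0,2) ⇒ d ≤ 1.
Match coefficients ⇒ f(k) = (k + 2)/2.
R(k) = B(k−1)·f(k)/C(k) = (k + 2)/(2*k**2 + 11*k + 16); s_k = R·t_k = -2**k*(k + 2)*factorial(k + 2).
Verify: -2**k*(2*k**2 + 11*k + 16)*factorial(k + 2) matches t_k.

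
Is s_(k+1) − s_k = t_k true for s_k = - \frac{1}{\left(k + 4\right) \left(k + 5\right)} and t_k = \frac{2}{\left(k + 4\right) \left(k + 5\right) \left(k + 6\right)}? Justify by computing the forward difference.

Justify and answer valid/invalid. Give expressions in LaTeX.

valid; difference matches t_k

s_(k+1) = -1/((k + 5)*(k + 6))
s_(k+1) − s_k = 2/(k**3 + 15*k**2 + 74*k + 120)
(s_(k+1) − s_k) − t_k = 0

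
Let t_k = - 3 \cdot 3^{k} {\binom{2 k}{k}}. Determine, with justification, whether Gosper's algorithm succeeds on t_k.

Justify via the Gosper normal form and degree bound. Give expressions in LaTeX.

No. Not Gosper-summable.

Compute t_(k+1)/t_k: get 6*(2*k + 1)/(k + 1).
Normal form (A,B,C) = (12*k + 6, k + 1, 1).
Set up (12*k + 6)·f(k+1) − (k)·f(k) − (1) = 0.
d = -1 from the (1,1,0) case.
Negative degree bound (-1): no f exists, t_k not Gosper-summable.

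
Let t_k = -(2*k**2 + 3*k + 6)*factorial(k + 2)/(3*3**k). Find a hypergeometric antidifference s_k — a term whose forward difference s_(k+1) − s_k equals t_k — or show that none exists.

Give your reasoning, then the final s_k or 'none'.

s_k = -(2*k + 1)*factorial(k + 2)/3**k

Ratio r(k) = (k + 3)*(3*k + 2*(k + 1)**2 + 9)/(3*(2*k**2 + 3*k + 6)).
Factor: A=k/3 + 1; B=1; C=k**2 + 3*k/2 + 3.
f must satisfy (k/3 + 1)·f(k+1) − (1)·f(k) = k**2 + 3*k/2 + 3.
deg f ≤ 1 (via 1,0,2).
Match coefficients ⇒ f(k) = 3*(2*k + 1)/2.
Then R = B(k−1)f/C = 3*(2*k + 1)/(2*k**2 + 3*k + 6), so s_k = R(k)·t_k = -(2*k + 1)*factorial(k + 2)/3**k.
Check: Δs_k = -(2*k**2 + 3*k + 6)*factorial(k + 2)/(3*3**k). ✓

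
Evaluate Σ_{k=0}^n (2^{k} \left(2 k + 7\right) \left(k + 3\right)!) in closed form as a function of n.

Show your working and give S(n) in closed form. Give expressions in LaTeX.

Step 1: r(k) = 2*(k + 4)*(2*k + 9)/(2*k + 7).
So A=2*k + 8 and B=1, with C=k + 7/2.
Need (2*k + 8)·f(k+1) − (1)·f(k) = k + 7/2.
deg f ≤ 0 (via 1,0,1).
Match coefficients ⇒ f(k) = 1/2.
Then R = B(k−1)f/C = 1/(2*k + 7), so s_k = R(k)·t_k = 2**k*factorial(k + 3).
Δs = 2**k*(2*k + 7)*factorial(k + 3), as required.
Evaluate: s_(n+1) = 2**(n + 1)*factorial(n + 4); subtract s_(0) = 6 ⇒ S(n) = 2*2**n*factorial(n + 4) - 6.

S(n) = 2 \cdot 2^{n} \left(n + 4\right)! - 6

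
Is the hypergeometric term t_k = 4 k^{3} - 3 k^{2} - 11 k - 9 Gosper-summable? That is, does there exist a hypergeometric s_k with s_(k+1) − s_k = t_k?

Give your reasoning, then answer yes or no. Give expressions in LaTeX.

Yes. s_k = k \left(k^{3} - 3 k^{2} - 3 k - 4\right).

r(k) = (4*k**3 + 9*k**2 - 5*k - 19)/(4*k**3 - 3*k**2 - 11*k - 9) after simplifying.
Factor: A=1; B=1; C=k**3 - 3*k**2/4 - 11*k/4 - 9/4.
Key eq: (1)·f(k+1) = (1)·f(k) + (k**3 - 3*k**2/4 - 11*k/4 - 9/4).
d = 4 from the (0,0,3) case.
Coefficient equations give f(k) = k*(k - 4)*(k**2 + k + 1)/4.
Certificate R = B(k−1)f/C = k*(k - 4)*(k**2 + k + 1)/(4*k**3 - 3*k**2 - 11*k - 9) gives s_k = k*(k**3 - 3*k**2 - 3*k - 4).
Verify: 4*k**3 - 3*k**2 - 11*k - 9 matches t_k.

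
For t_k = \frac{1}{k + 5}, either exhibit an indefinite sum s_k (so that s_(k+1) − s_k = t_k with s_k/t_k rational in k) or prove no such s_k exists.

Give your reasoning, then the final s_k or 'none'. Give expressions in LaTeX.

r(k) = (k + 5)/(k + 6) after simplifying.
Normal form (A,B,C) = (k + 5, k + 6, 1).
Need (k + 5)·f(k+1) − (k + 5)·f(k) = 1.
Bound: deg f ≤ 0.
Put f(k) = c0: A·f(k+1) − B(k−1)·f(k) − C = -1; need -1 = 0 — inconsistent ⇒ no f, not summable.

none — t_k is not Gosper-summable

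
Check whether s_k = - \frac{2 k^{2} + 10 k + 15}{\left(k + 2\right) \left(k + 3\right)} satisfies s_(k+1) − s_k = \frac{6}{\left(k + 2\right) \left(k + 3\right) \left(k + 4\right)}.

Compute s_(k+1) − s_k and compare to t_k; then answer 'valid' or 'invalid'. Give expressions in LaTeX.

s_(k+1) = (-10*k - 2*(k + 1)**2 - 25)/((k + 3)*(k + 4))
s_(k+1) − s_k = 6/(k**3 + 9*k**2 + 26*k + 24)
(s_(k+1) − s_k) − t_k = 0

Valid: the claim telescopes to t_k.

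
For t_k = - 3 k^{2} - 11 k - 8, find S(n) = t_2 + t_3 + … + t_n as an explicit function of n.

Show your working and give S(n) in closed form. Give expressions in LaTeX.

S(n) = - n^{3} - 7 n^{2} - 14 n + 22

Step 1: r(k) = (3*k**2 + 17*k + 22)/(3*k**2 + 11*k + 8).
Normal form (A,B,C) = (1, 1, k**2 + 11*k/3 + 8/3).
Need (1)·f(k+1) − (1)·f(k) = k**2 + 11*k/3 + 8/3.
d = 3 from the (0,0,2) case.
Solving with deg f ≤ 3: f(k) = k*(k + 1)*(k + 3)/3.
R(k) = B(k−1)·f(k)/C(k) = k*(k + 3)/(3*k + 8); s_k = R·t_k = k*(-k**2 - 4*k - 3).
Verify: -3*k**2 - 11*k - 8 matches t_k.
Telescope: S(n) = s_(n+1) − s_(2) = -n**3 - 7*n**2 - 14*n - 8 − (-30) = -n**3 - 7*n**2 - 14*n + 22.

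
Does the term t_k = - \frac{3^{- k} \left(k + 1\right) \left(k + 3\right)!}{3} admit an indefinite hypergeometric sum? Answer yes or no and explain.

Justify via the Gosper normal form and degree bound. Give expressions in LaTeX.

Compute t_(k+1)/t_k: get (k + 2)*(k + 4)/(3*(k + 1)).
A = k/3 + 4/3, B = 1, C = k + 1.
f must satisfy (k/3 + 4/3)·f(k+1) − (1)·f(k) = k + 1.
deg f ≤ 0 (via 1,0,1).
Match coefficients ⇒ f(k) = 3.
Then R = B(k−1)f/C = 3/(k + 1), so s_k = R(k)·t_k = -factorial(k + 3)/3**k.
Δs = -(k + 1)*factorial(k + 3)/(3*3**k), as required.

Yes. s_k = - 3^{- k} \left(k + 3\right)!.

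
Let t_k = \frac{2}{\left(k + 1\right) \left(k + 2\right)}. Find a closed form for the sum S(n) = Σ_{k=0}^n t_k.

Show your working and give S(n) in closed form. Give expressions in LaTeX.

Step 1: r(k) = (k + 1)/(k + 3).
A = k + 1, B = k + 3, C = 1.
Need (k + 1)·f(k+1) − (k + 2)·f(k) = 1.
d = 1 from the (1,1,0) case.
Solving with deg f ≤ 1: f(k) = k.
Then R = B(k−1)f/C = k*(k + 2), so s_k = R(k)·t_k = 2*k/(k + 1).
Check: Δs_k = 2/(k**2 + 3*k + 2). ✓
Evaluate: s_(n+1) = 2*(n + 1)/(n + 2); subtract s_(0) = 0 ⇒ S(n) = 2*(n + 1)/(n + 2).

S(n) = \frac{2 \left(n + 1\right)}{n + 2}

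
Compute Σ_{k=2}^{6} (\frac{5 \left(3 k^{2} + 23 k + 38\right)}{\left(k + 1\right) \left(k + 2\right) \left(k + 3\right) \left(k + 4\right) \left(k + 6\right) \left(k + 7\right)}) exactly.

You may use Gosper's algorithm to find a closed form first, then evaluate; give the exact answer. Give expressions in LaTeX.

Step 1: r(k) = (k + 1)*(k + 6)*(23*k + 3*(k + 1)**2 + 61)/((k + 5)*(k + 8)*(3*k**2 + 23*k + 38)).
So A=k + 1 and B=k + 8, with C=k**3 + 38*k**2/3 + 51*k + 190/3.
Set up (k + 1)·f(k+1) − (k + 7)·f(k) − (k**3 + 38*k**2/3 + 51*k + 190/3) = 0.
deg f ≤ 6 (via 1,1,3).
Solving with deg f ≤ 6: f(k) = k*(k + 2)*(k + 4)*(k + 5)*(k**2 + 10*k + 27)/54.
So s_k = (B(k−1)f/C)·t_k = (k*(k + 2)*(k + 4)*(k + 7)*(k**2 + 10*k + 27)/(18*(3*k**2 + 23*k + 38)))·t_k = 5*k*(k**2 + 10*k + 27)/(18*(k**3 + 10*k**2 + 27*k + 18)).
Check: Δs_k = 5*(3*k**2 + 23*k + 38)/(k**6 + 23*k**5 + 207*k**4 + 925*k**3 + 2144*k**2 + 2412*k + 1008). ✓
Evaluate s at k=7 and k=2: 511/1872 and 17/72; difference 23/624.

Σ = 23/624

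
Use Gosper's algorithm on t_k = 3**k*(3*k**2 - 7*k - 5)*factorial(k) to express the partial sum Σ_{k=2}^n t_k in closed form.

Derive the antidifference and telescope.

r(k) = 3*(3*k**3 + 2*k**2 - 10*k - 9)/(3*k**2 - 7*k - 5) after simplifying.
A = 3*k + 3, B = 1, C = k**2 - 7*k/3 - 5/3.
Set up (3*k + 3)·f(k+1) − (1)·f(k) − (k**2 - 7*k/3 - 5/3) = 0.
Degrees (1,0,2) ⇒ d ≤ 1.
A polynomial solution: f(k) = (k - 4)/3.
Certificate R = B(k−1)f/C = (k - 4)/(3*k**2 - 7*k - 5) gives s_k = 3**k*(k - 4)*factorial(k).
s_(k+1) − s_k = 3**k*(3*k**2 - 7*k - 5)*factorial(k) = t_k.
Evaluate: s_(n+1) = 3**(n + 1)*(n - 3)*factorial(n + 1); subtract s_(2) = -36 ⇒ S(n) = 3*3**n*n**2*factorial(n) - 6*3**n*n*factorial(n) - 9*3**n*factorial(n) + 36.

S(n) = 3*3**n*n**2*factorial(n) - 6*3**n*n*factorial(n) - 9*3**n*factorial(n) + 36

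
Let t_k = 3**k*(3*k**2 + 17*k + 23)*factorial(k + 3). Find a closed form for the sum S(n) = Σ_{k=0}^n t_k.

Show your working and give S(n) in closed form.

Step 1: r(k) = 3*(3*k**3 + 35*k**2 + 135*k + 172)/(3*k**2 + 17*k + 23).
A = 3*k + 12, B = 1, C = k**2 + 17*k/3 + 23/3.
Solve (3*k + 12)·f(k+1) − (1)·f(k) = k**2 + 17*k/3 + 23/3.
Bound: deg f ≤ 1.
Solve for f: f(k) = (k + 1)/3 (degree 1 ≤ 1).
Certificate R = B(k−1)f/C = (k + 1)/(3*k**2 + 17*k + 23) gives s_k = 3**k*(k + 1)*factorial(k + 3).
Δs = 3**k*(3*k**2 + 17*k + 23)*factorial(k + 3), as required.
s_(n+1) = 3**(n + 1)*(n + 2)*factorial(n + 4) and s_(0) = 6, so S(n) = 3*3**n*n*factorial(n + 4) + 6*3**n*factorial(n + 4) - 6.

S(n) = 3*3**n*n*factorial(n + 4) + 6*3**n*factorial(n + 4) - 6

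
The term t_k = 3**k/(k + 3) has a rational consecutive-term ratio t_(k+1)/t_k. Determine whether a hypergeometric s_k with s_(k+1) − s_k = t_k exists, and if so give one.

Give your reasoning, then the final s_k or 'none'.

Compute t_(k+1)/t_k: get 3*(k + 3)/(k + 4).
Gosper form: A/B · C(k+1)/C(k) with A=3*k + 9, B=k + 4, C=1.
f must satisfy (3*k + 9)·f(k+1) − (k + 3)·f(k) = 1.
Degrees (1,1,0) ⇒ d ≤ -1.
Bound -1 < 0, so the key equation has no polynomial solution.

not Gosper-summable; s_k does not exist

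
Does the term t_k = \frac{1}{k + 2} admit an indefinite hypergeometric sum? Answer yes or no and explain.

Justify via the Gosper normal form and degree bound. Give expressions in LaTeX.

No — the linear system for f has no solution.

r(k) = (k + 2)/(k + 3) after simplifying.
Gosper form: A/B · C(k+1)/C(k) with A=k + 2, B=k + 3, C=1.
Solve (k + 2)·f(k+1) − (k + 2)·f(k) = 1.
Degrees (1,1,0) ⇒ d ≤ 0.
Write f(k) = c0. Then LHS − RHS = -1, requiring -1 = 0: contradictory. No certificate.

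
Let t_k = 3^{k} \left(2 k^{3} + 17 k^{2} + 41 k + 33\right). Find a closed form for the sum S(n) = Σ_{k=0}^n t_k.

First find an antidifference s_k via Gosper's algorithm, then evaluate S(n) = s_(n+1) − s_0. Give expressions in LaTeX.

S(n) = 3 \cdot 3^{n} n^{3} + 21 \cdot 3^{n} n^{2} + 45 \cdot 3^{n} n + 36 \cdot 3^{n} - 3

r(k) = 3*(2*k**3 + 23*k**2 + 81*k + 93)/(2*k**3 + 17*k**2 + 41*k + 33) after simplifying.
Gosper form: A/B · C(k+1)/C(k) with A=3, B=1, C=k**3 + 17*k**2/2 + 41*k/2 + 33/2.
Key eq: (3)·f(k+1) = (1)·f(k) + (k**3 + 17*k**2/2 + 41*k/2 + 33/2).
Degrees (0,0,3) ⇒ d ≤ 3.
Solve for f: f(k) = (k + 3)*(k**2 + k + 1)/2 (degree 3 ≤ 3).
Then R = B(k−1)f/C = (k + 3)*(k**2 + k + 1)/(2*k**3 + 17*k**2 + 41*k + 33), so s_k = R(k)·t_k = 3**k*(k**3 + 4*k**2 + 4*k + 3).
s_(k+1) − s_k = 3**k*(2*k**3 + 17*k**2 + 41*k + 33) = t_k.
s_(n+1) = 3**(n + 1)*(n**3 + 7*n**2 + 15*n + 12) and s_(0) = 3, so S(n) = 3*3**n*n**3 + 21*3**n*n**2 + 45*3**n*n + 36*3**n - 3.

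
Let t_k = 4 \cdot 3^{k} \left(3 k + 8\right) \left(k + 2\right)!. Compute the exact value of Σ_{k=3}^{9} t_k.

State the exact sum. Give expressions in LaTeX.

Σ = 113138261900640

t_(k+1)/t_k = 3*(k + 3)*(3*k + 11)/(3*k + 8).
Factor: A=3*k + 9; B=1; C=k + 8/3.
f must satisfy (3*k + 9)·f(k+1) − (1)·f(k) = k + 8/3.
Bound: deg f ≤ 0.
Solve for f: f(k) = 1/3 (degree 0 ≤ 0).
R(k) = B(k−1)·f(k)/C(k) = 1/(3*k + 8); s_k = R·t_k = 4*3**k*factorial(k + 2).
s_(k+1) − s_k = 4*3**k*(3*k + 8)*factorial(k + 2) = t_k.
Σ_(k=3)^(9) t_k = s_(10) − s_(3) = 113138261913600 − (12960) = 113138261900640.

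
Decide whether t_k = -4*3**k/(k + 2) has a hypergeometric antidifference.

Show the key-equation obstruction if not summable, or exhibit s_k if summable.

r(k) = 3*(k + 2)/(k + 3) after simplifying.
Factor: A=3*k + 6; B=k + 3; C=1.
f must satisfy (3*k + 6)·f(k+1) − (k + 2)·f(k) = 1.
Degrees (1,1,0) ⇒ d ≤ -1.
Bound -1 < 0, so the key equation has no polynomial solution.

No — negative degree bound, so no certificate f.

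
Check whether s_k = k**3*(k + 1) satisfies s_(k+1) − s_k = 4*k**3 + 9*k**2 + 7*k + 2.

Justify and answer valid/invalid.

s_(k+1) = (k + 1)**3*(k + 2)
s_(k+1) − s_k = 4*k**3 + 9*k**2 + 7*k + 2
(s_(k+1) − s_k) − t_k = 0

valid (s_(k+1) − s_k reduces to t_k)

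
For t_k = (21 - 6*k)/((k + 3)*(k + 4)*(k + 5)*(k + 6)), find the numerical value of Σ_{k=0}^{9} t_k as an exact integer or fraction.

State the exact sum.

Ratio r(k) = (k + 3)*(2*k - 5)/((k + 7)*(2*k - 7)).
A = k + 3, B = k + 7, C = k - 7/2.
Need (k + 3)·f(k+1) − (k + 6)·f(k) = k - 7/2.
Degrees (1,1,1) ⇒ d ≤ 3.
A polynomial solution: f(k) = -k*(k**2 + 12*k + 92)/90.
R(k) = B(k−1)·f(k)/C(k) = -k*(k + 6)*(k**2 + 12*k + 92)/(45*(2*k - 7)); s_k = R·t_k = k*(k**2 + 12*k + 92)/(15*(k + 3)*(k + 4)*(k + 5)).
Δs = 3*(7 - 2*k)/(k**4 + 18*k**3 + 119*k**2 + 342*k + 360), as required.
Σ_(k=0)^(9) t_k = s_(10) − s_(0) = 8/105 − (0) = 8/105.

Σ = 8/105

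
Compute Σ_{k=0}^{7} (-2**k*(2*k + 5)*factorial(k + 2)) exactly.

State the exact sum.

Σ = -928972798

t_(k+1)/t_k = 2*(k + 3)*(2*k + 7)/(2*k + 5).
Gosper form: A/B · C(k+1)/C(k) with A=2*k + 6, B=1, C=k + 5/2.
Key eq: (2*k + 6)·f(k+1) = (1)·f(k) + (k + 5/2).
deg f ≤ 0 (via 1,0,1).
Match coefficients ⇒ f(k) = 1/2.
So s_k = (B(k−1)f/C)·t_k = (1/(2*k + 5))·t_k = -2**k*factorial(k + 2).
Verify: -2**k*(2*k + 5)*factorial(k + 2) matches t_k.
Evaluate s at k=8 and k=0: -928972800 and -2; difference -928972798.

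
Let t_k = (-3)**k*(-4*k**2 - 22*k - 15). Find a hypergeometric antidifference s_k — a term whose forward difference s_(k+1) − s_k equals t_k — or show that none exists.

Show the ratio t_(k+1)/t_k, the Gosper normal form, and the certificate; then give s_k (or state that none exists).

r(k) = 3*(-4*k**2 - 30*k - 41)/(4*k**2 + 22*k + 15) after simplifying.
A = -3, B = 1, C = k**2 + 11*k/2 + 15/4.
f must satisfy (-3)·f(k+1) − (1)·f(k) = k**2 + 11*k/2 + 15/4.
Degrees (0,0,2) ⇒ d ≤ 2.
Coefficient equations give f(k) = -k*(k + 4)/4.
Then R = B(k−1)f/C = -k*(k + 4)/(4*k**2 + 22*k + 15), so s_k = R(k)·t_k = (-3)**k*k*(k + 4).
Verify: (-3)**k*(-4*k**2 - 22*k - 15) matches t_k.

s_k = (-3)**k*k*(k + 4)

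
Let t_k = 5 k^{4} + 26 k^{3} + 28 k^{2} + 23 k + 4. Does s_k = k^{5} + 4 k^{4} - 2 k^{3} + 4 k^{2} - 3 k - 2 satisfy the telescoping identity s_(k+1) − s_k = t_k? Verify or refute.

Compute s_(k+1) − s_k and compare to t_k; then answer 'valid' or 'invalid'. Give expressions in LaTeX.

Valid: the claim telescopes to t_k.

s_(k+1) = k**5 + 9*k**4 + 24*k**3 + 32*k**2 + 20*k + 2
s_(k+1) − s_k = 5*k**4 + 26*k**3 + 28*k**2 + 23*k + 4
(s_(k+1) − s_k) − t_k = 0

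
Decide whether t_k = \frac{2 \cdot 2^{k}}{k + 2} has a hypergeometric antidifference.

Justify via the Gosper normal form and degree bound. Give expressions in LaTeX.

The ratio is 2*(k + 2)/(k + 3).
Gosper form: A/B · C(k+1)/C(k) with A=2*k + 4, B=k + 3, C=1.
f must satisfy (2*k + 4)·f(k+1) − (k + 2)·f(k) = 1.
From deg A=1, deg B=1, deg C=0: d=-1.
Bound -1 < 0, so the key equation has no polynomial solution.

No — key equation has no polynomial f.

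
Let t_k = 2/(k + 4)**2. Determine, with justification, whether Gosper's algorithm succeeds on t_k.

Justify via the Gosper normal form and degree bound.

No — t_k has no hypergeometric antidifference.

t_(k+1)/t_k = (k + 4)**2/(k + 5)**2.
Factor: A=k**2 + 8*k + 16; B=k**2 + 10*k + 25; C=1.
f must satisfy (k**2 + 8*k + 16)·f(k+1) − (k**2 + 8*k + 16)·f(k) = 1.
deg f ≤ 0 (via 2,2,0).
Generic f = c0 gives residual -1; -1 = 0 cannot hold, so t_k is not Gosper-summable.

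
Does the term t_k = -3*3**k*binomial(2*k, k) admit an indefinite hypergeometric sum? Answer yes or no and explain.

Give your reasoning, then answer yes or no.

Compute t_(k+1)/t_k: get 6*(2*k + 1)/(k + 1).
So A=12*k + 6 and B=k + 1, with C=1.
Need (12*k + 6)·f(k+1) − (k)·f(k) = 1.
d = -1 from the (1,1,0) case.
d = -1 < 0 ⇒ no nonzero polynomial f; not summable.

No; the degree bound rules out any f.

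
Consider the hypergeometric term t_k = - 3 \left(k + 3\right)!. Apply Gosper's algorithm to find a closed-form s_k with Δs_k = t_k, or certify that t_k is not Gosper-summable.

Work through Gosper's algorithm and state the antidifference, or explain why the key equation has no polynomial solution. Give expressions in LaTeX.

r(k) = k + 4 after simplifying.
Gosper form: A/B · C(k+1)/C(k) with A=k + 4, B=1, C=1.
Solve (k + 4)·f(k+1) − (1)·f(k) = 1.
Bound: deg f ≤ -1.
deg f ≤ -1 is impossible — no certificate.

no hypergeometric antidifference exists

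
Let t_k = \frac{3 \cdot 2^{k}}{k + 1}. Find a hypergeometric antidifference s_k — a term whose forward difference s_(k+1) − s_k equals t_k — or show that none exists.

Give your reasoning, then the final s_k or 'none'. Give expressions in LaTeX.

Step 1: r(k) = 2*(k + 1)/(k + 2).
Gosper form: A/B · C(k+1)/C(k) with A=2*k + 2, B=k + 2, C=1.
Need (2*k + 2)·f(k+1) − (k + 1)·f(k) = 1.
d = -1 from the (1,1,0) case.
d = -1 < 0 ⇒ no nonzero polynomial f; not summable.

not Gosper-summable; s_k does not exist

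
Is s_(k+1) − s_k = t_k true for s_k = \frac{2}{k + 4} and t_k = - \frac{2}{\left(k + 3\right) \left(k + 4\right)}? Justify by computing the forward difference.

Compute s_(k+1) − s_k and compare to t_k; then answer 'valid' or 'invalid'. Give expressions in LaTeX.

Invalid: residual \frac{4}{k^{3} + 12 k^{2} + 47 k + 60} ≠ 0.

s_(k+1) = 2/(k + 5)
s_(k+1) − s_k = -2/((k + 4)*(k + 5))
(s_(k+1) − s_k) − t_k = 4/(k**3 + 12*k**2 + 47*k + 60)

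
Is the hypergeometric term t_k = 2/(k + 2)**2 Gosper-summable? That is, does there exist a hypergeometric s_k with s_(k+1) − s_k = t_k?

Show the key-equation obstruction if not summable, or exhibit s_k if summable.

No. Not Gosper-summable.

Step 1: r(k) = (k + 2)**2/(k + 3)**2.
Normal form (A,B,C) = (k**2 + 4*k + 4, k**2 + 6*k + 9, 1).
Key eq: (k**2 + 4*k + 4)·f(k+1) = (k**2 + 4*k + 4)·f(k) + (1).
From deg A=2, deg B=2, deg C=0: d=0.
Put f(k) = c0: A·f(k+1) − B(k−1)·f(k) − C = -1; need -1 = 0 — inconsistent ⇒ no f, not summable.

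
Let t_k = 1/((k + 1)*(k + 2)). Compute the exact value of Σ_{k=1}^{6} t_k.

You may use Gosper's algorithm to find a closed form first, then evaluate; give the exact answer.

r(k) = (k + 1)/(k + 3) after simplifying.
A = k + 1, B = k + 3, C = 1.
Need (k + 1)·f(k+1) − (k + 2)·f(k) = 1.
d = 1 from the (1,1,0) case.
Solving with deg f ≤ 1: f(k) = k.
Then R = B(k−1)f/C = k*(k + 2), so s_k = R(k)·t_k = k/(k + 1).
Verify: 1/(k**2 + 3*k + 2) matches t_k.
Σ_(k=1)^(6) t_k = s_(7) − s_(1) = 7/8 − (1/2) = 3/8.

Σ = 3/8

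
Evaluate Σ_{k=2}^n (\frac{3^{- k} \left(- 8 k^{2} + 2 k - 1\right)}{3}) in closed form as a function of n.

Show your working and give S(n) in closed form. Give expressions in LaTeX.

t_(k+1)/t_k = (8*k**2 + 14*k + 7)/(3*(8*k**2 - 2*k + 1)).
Normal form (A,B,C) = (1/3, 1, k**2 - k/4 + 1/8).
Key eq: (1/3)·f(k+1) = (1)·f(k) + (k**2 - k/4 + 1/8).
From deg A=0, deg B=0, deg C=2: d=2.
Solve for f: f(k) = -3*(4*k**2 + 3*k + 4)/8 (degree 2 ≤ 2).
Certificate R = B(k−1)f/C = -3*(4*k**2 + 3*k + 4)/(8*k**2 - 2*k + 1) gives s_k = (4*k**2 + 3*k + 4)/3**k.
Δs = (-8*k**2 + 2*k - 1)/(3*3**k), as required.
s_(n+1) = 3**(-n - 1)*(4*n**2 + 11*n + 11) and s_(2) = 26/9, so S(n) = 3**(-n - 2)*(-26*3**n + 12*n**2 + 33*n + 33).

S(n) = 3^{- n - 2} \left(- 26 \cdot 3^{n} + 12 n^{2} + 33 n + 33\right)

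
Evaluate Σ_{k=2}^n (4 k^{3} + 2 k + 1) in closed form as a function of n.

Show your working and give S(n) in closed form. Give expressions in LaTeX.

Step 1: r(k) = (2*k + 4*(k + 1)**3 + 3)/(4*k**3 + 2*k + 1).
Normal form (A,B,C) = (1, 1, k**3 + k/2 + 1/4).
Key eq: (1)·f(k+1) = (1)·f(k) + (k**3 + k/2 + 1/4).
Degrees (0,0,3) ⇒ d ≤ 4.
A polynomial solution: f(k) = k**2*(k**2 - 2*k + 2)/4.
Get s_k = R·t_k = k**2*(k**2 - 2*k + 2) with R(k) = B(k−1)f(k)/C(k) = k**2*(k**2 - 2*k + 2)/(4*k**3 + 2*k + 1).
Verify: 4*k**3 + 2*k + 1 matches t_k.
Evaluate: s_(n+1) = n**4 + 2*n**3 + 2*n**2 + 2*n + 1; subtract s_(2) = 8 ⇒ S(n) = n**4 + 2*n**3 + 2*n**2 + 2*n - 7.

S(n) = n^{4} + 2 n^{3} + 2 n^{2} + 2 n - 7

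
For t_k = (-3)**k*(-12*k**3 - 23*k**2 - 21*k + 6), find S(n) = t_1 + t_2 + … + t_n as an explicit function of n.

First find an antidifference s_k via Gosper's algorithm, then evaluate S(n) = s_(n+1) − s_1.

The ratio is 3*(-12*k**3 - 59*k**2 - 103*k - 50)/(12*k**3 + 23*k**2 + 21*k - 6).
Take A(k)=-3, B(k)=1, C(k)=k**3 + 23*k**2/12 + 7*k/4 - 1/2.
Key eq: (-3)·f(k+1) = (1)·f(k) + (k**3 + 23*k**2/12 + 7*k/4 - 1/2).
Bound: deg f ≤ 3.
Match coefficients ⇒ f(k) = -(3*k**3 - k**2 - 3)/12.
Get s_k = R·t_k = (-3)**k*(3*k**3 - k**2 - 3) with R(k) = B(k−1)f(k)/C(k) = -(3*k**3 - k**2 - 3)/(12*k**3 + 23*k**2 + 21*k - 6).
Δs = (-3)**k*(-12*k**3 - 23*k**2 - 21*k + 6), as required.
Evaluate: s_(n+1) = (-3)**(n + 1)*(3*n**3 + 8*n**2 + 7*n - 1); subtract s_(1) = 3 ⇒ S(n) = -9*(-3)**n*n**3 - 24*(-3)**n*n**2 - 21*(-3)**n*n + 3*(-3)**n - 3.

S(n) = -9*(-3)**n*n**3 - 24*(-3)**n*n**2 - 21*(-3)**n*n + 3*(-3)**n - 3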